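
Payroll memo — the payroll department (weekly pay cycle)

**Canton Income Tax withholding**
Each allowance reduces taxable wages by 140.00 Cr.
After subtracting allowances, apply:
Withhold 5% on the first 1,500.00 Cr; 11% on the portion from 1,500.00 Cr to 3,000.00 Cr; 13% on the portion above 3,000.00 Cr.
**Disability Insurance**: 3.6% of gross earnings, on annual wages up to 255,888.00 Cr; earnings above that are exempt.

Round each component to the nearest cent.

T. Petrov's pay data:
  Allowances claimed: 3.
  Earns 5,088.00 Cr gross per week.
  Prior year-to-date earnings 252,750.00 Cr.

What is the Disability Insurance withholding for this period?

112.97 Cr

Disability Insurance: cap 255,888.00 Cr − YTD 252,750.00 Cr = 3,138.00 Cr subject; 3.6% × 3,138.00 Cr = 112.97 Cr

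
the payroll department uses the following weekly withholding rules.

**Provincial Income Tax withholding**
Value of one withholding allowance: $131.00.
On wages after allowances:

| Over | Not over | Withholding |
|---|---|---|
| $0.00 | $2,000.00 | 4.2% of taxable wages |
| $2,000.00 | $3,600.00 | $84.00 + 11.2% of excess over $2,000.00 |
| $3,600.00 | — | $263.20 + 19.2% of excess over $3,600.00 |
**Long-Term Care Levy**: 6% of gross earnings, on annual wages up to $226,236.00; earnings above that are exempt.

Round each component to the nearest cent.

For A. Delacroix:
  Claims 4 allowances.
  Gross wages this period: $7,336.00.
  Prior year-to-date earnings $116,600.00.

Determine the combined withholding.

Provincial Income Tax: taxable = $7,336.00 − 4×$131.00 = $6,812.00
  $263.20 + 19.2% × ($6,812.00 − $3,600.00) = $263.20 + 19.2% × $3,212.00 = $879.90
Long-Term Care Levy: 6% × $7,336.00 = $440.16
Total: $879.90 + $440.16 = $1,320.06

$1,320.06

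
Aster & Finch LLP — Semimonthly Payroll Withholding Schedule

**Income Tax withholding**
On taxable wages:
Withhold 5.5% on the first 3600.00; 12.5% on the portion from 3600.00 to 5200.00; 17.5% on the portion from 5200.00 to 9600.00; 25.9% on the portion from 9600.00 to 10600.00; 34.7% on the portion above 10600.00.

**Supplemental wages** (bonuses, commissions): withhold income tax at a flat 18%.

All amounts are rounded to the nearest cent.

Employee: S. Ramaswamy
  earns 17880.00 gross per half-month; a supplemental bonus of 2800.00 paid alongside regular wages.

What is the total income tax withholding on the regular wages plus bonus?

4457.16

Income Tax: taxable = 17880.00
  1427.00 + 34.7% × (17880.00 − 10600.00) = 1427.00 + 34.7% × 7280.00 = 3953.16
Supplemental (18% flat on bonus): 18% × 2800.00 = 504.00
Total income tax: 3953.16 + 504.00 = 4457.16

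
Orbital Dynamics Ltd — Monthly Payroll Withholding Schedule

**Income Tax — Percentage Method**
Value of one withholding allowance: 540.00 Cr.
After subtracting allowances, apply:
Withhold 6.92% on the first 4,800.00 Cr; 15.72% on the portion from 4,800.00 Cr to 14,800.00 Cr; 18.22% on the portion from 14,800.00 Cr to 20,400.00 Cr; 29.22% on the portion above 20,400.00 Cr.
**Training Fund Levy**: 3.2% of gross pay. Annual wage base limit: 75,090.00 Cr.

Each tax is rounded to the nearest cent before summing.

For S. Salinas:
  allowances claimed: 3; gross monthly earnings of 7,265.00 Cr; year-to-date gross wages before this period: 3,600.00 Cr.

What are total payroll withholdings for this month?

Income Tax: taxable = 7,265.00 Cr − 3×540.00 Cr = 5,645.00 Cr
  332.16 Cr + 15.72% × (5,645.00 Cr − 4,800.00 Cr) = 332.16 Cr + 15.72% × 845.00 Cr = 464.99 Cr
Training Fund Levy: 3.2% × 7,265.00 Cr = 232.48 Cr
Total: 464.99 Cr + 232.48 Cr = 697.47 Cr

697.47 Cr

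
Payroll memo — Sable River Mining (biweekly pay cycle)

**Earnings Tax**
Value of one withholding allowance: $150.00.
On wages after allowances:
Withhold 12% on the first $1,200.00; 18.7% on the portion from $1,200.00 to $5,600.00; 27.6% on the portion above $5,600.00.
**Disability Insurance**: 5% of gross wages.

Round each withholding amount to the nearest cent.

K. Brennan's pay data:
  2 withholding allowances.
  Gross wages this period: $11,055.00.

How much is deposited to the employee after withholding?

Earnings Tax: taxable = $11,055.00 − 2×$150.00 = $10,755.00
  $966.80 + 27.6% × ($10,755.00 − $5,600.00) = $966.80 + 27.6% × $5,155.00 = $2,389.58
Disability Insurance: 5% × $11,055.00 = $552.75
Total withheld: $2,389.58 + $552.75 = $2,942.33
Net pay: $11,055.00 − $2,942.33 = $8,112.67

$8,112.67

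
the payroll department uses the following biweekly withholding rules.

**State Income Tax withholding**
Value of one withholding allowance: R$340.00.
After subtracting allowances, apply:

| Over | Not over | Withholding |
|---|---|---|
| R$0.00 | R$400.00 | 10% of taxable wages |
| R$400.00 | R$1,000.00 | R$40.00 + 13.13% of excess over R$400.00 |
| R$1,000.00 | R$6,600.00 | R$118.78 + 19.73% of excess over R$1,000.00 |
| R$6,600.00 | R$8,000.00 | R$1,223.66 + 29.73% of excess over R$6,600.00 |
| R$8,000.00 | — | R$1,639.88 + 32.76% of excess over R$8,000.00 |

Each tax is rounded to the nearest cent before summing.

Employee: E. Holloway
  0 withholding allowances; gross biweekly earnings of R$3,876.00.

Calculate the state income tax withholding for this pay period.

State Income Tax: taxable = R$3,876.00
  R$118.78 + 19.73% × (R$3,876.00 − R$1,000.00) = R$118.78 + 19.73% × R$2,876.00 = R$686.21

R$686.21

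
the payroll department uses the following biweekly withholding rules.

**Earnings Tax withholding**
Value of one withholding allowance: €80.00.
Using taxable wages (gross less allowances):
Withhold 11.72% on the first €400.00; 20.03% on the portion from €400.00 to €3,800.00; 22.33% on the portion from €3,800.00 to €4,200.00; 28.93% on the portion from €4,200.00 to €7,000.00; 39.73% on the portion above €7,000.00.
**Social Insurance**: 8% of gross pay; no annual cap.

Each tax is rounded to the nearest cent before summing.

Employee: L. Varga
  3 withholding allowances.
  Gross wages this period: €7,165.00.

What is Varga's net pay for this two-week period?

€4,986.24

Earnings Tax: taxable = €7,165.00 − 3×€80.00 = €6,925.00
  €817.22 + 28.93% × (€6,925.00 − €4,200.00) = €817.22 + 28.93% × €2,725.00 = €1,605.56
Social Insurance: 8% × €7,165.00 = €573.20
Total withheld: €1,605.56 + €573.20 = €2,178.76
Net pay: €7,165.00 − €2,178.76 = €4,986.24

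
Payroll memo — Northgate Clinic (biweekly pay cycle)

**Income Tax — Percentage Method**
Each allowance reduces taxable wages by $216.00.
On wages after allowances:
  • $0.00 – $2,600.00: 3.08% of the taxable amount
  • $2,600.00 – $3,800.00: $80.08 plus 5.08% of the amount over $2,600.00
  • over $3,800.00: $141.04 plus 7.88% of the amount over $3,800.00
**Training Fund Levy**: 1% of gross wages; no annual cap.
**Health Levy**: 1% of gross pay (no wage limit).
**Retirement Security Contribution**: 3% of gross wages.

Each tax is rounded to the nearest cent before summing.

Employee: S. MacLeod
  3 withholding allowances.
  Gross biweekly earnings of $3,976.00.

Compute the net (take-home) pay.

Income Tax: taxable = $3,976.00 − 3×$216.00 = $3,328.00
  $80.08 + 5.08% × ($3,328.00 − $2,600.00) = $80.08 + 5.08% × $728.00 = $117.06
Training Fund Levy: 1% × $3,976.00 = $39.76
Health Levy: 1% × $3,976.00 = $39.76
Retirement Security Contribution: 3% × $3,976.00 = $119.28
Total withheld: $117.06 + $39.76 + $39.76 + $119.28 = $315.86
Net pay: $3,976.00 − $315.86 = $3,660.14

$3,660.14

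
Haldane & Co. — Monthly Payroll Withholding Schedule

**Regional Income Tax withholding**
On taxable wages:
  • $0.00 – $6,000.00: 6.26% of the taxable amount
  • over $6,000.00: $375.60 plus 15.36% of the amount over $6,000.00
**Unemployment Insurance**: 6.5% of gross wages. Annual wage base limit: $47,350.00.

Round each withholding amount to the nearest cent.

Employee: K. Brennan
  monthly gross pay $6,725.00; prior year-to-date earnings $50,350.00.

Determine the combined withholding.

Regional Income Tax: taxable = $6,725.00
  $375.60 + 15.36% × ($6,725.00 − $6,000.00) = $375.60 + 15.36% × $725.00 = $486.96
Unemployment Insurance: YTD $50,350.00 ≥ cap $47,350.00 → $0.00
Total: $486.96 + $0.00 = $486.96

$486.96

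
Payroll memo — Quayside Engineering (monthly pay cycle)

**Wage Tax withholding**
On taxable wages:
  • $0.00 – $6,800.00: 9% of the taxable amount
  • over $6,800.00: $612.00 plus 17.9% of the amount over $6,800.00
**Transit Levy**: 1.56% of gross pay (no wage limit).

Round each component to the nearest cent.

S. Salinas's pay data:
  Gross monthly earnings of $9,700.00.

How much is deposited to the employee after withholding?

Wage Tax: taxable = $9,700.00
  $612.00 + 17.9% × ($9,700.00 − $6,800.00) = $612.00 + 17.9% × $2,900.00 = $1,131.10
Transit Levy: 1.56% × $9,700.00 = $151.32
Total withheld: $1,131.10 + $151.32 = $1,282.42
Net pay: $9,700.00 − $1,282.42 = $8,417.58

$8,417.58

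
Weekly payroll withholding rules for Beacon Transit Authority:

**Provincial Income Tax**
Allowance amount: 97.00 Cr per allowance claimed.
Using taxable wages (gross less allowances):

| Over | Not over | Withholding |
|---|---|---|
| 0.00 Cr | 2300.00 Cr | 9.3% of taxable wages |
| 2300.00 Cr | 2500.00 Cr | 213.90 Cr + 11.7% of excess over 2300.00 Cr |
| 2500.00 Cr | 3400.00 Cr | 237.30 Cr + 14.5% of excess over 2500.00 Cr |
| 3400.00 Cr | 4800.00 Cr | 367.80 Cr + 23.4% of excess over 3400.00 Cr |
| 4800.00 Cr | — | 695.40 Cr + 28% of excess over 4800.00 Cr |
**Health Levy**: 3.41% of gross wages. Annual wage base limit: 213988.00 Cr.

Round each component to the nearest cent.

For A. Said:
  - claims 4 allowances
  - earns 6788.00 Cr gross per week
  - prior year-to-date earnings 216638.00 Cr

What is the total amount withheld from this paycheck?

1143.40 Cr

Provincial Income Tax: taxable = 6788.00 Cr − 4×97.00 Cr = 6400.00 Cr
  695.40 Cr + 28% × (6400.00 Cr − 4800.00 Cr) = 695.40 Cr + 28% × 1600.00 Cr = 1143.40 Cr
Health Levy: YTD 216638.00 Cr ≥ cap 213988.00 Cr → 0.00 Cr
Total: 1143.40 Cr + 0.00 Cr = 1143.40 Cr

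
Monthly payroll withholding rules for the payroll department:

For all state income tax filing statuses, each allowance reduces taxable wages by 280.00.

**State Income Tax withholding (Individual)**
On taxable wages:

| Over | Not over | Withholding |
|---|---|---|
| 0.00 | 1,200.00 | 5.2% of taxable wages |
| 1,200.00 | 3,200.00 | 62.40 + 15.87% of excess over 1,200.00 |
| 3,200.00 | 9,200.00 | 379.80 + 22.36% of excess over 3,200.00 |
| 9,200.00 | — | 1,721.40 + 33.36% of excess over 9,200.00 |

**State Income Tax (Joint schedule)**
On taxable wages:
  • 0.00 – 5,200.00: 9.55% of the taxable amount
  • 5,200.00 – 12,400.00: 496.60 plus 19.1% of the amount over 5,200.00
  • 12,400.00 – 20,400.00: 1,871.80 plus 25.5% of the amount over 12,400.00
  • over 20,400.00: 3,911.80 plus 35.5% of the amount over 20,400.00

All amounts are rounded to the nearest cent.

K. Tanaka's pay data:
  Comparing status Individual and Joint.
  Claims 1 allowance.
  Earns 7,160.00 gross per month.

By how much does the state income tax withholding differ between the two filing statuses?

State Income Tax (Individual): taxable = 7,160.00 − 1×280.00 = 6,880.00
  379.80 + 22.36% × (6,880.00 − 3,200.00) = 379.80 + 22.36% × 3,680.00 = 1,202.65
State Income Tax (Joint): taxable = 7,160.00 − 1×280.00 = 6,880.00
  496.60 + 19.1% × (6,880.00 − 5,200.00) = 496.60 + 19.1% × 1,680.00 = 817.48
Difference: |1,202.65 − 817.48| = 385.17 (higher under Individual)

385.17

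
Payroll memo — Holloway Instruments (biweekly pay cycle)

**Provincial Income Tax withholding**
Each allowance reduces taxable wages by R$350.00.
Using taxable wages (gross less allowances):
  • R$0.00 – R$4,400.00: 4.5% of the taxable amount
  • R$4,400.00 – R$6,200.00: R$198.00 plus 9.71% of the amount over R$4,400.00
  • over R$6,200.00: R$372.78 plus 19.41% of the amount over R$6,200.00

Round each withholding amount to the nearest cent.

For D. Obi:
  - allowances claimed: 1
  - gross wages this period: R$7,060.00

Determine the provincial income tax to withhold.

R$471.77

Provincial Income Tax: taxable = R$7,060.00 − 1×R$350.00 = R$6,710.00
  R$372.78 + 19.41% × (R$6,710.00 − R$6,200.00) = R$372.78 + 19.41% × R$510.00 = R$471.77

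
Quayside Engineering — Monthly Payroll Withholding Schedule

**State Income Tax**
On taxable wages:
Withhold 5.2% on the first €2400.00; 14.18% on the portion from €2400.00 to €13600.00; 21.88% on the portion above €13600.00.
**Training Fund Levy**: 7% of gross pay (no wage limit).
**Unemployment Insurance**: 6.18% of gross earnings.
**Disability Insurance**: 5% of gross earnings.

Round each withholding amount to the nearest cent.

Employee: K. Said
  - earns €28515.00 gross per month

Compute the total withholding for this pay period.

€10160.39

State Income Tax: taxable = €28515.00
  €1712.96 + 21.88% × (€28515.00 − €13600.00) = €1712.96 + 21.88% × €14915.00 = €4976.36
Training Fund Levy: 7% × €28515.00 = €1996.05
Unemployment Insurance: 6.18% × €28515.00 = €1762.23
Disability Insurance: 5% × €28515.00 = €1425.75
Total: €4976.36 + €1996.05 + €1762.23 + €1425.75 = €10160.39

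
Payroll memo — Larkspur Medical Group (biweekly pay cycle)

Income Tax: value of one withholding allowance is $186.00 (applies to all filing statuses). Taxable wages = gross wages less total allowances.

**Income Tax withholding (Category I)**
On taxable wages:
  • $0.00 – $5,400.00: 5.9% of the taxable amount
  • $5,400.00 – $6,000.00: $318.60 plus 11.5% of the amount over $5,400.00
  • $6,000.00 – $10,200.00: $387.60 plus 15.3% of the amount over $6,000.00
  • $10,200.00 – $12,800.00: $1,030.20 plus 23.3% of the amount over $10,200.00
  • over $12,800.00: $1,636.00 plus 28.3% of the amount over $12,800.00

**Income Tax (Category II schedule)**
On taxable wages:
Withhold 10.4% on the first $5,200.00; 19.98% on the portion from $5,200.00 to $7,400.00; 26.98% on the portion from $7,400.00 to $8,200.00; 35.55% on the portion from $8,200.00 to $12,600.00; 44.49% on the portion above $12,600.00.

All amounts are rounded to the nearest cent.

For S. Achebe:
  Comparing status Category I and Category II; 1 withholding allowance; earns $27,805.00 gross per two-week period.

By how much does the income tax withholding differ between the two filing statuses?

$3,612.57

Income Tax (Category I): taxable = $27,805.00 − 1×$186.00 = $27,619.00
  $1,636.00 + 28.3% × ($27,619.00 − $12,800.00) = $1,636.00 + 28.3% × $14,819.00 = $5,829.78
Income Tax (Category II): taxable = $27,805.00 − 1×$186.00 = $27,619.00
  $2,760.40 + 44.49% × ($27,619.00 − $12,600.00) = $2,760.40 + 44.49% × $15,019.00 = $9,442.35
Difference: |$5,829.78 − $9,442.35| = $3,612.57 (higher under Category II)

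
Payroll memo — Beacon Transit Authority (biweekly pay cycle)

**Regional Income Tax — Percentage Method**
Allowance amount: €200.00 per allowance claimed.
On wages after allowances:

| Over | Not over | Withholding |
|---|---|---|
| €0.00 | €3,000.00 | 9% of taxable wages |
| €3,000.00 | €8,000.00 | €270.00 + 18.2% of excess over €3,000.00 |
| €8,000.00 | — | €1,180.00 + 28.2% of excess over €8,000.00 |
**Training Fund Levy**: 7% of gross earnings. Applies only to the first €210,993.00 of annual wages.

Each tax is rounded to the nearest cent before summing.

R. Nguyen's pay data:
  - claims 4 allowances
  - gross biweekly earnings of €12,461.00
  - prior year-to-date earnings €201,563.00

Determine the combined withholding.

€2,872.50

Regional Income Tax: taxable = €12,461.00 − 4×€200.00 = €11,661.00
  €1,180.00 + 28.2% × (€11,661.00 − €8,000.00) = €1,180.00 + 28.2% × €3,661.00 = €2,212.40
Training Fund Levy: cap €210,993.00 − YTD €201,563.00 = €9,430.00 subject; 7% × €9,430.00 = €660.10
Total: €2,212.40 + €660.10 = €2,872.50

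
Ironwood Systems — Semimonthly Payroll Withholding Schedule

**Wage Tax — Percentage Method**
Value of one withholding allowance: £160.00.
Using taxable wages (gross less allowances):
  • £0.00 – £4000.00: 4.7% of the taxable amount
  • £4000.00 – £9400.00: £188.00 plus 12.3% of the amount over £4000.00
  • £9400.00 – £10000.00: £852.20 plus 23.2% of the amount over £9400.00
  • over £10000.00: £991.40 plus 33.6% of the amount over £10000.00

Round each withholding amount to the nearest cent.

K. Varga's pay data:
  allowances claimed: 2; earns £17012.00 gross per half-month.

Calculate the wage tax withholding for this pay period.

£3239.91

Wage Tax: taxable = £17012.00 − 2×£160.00 = £16692.00
  £991.40 + 33.6% × (£16692.00 − £10000.00) = £991.40 + 33.6% × £6692.00 = £3239.91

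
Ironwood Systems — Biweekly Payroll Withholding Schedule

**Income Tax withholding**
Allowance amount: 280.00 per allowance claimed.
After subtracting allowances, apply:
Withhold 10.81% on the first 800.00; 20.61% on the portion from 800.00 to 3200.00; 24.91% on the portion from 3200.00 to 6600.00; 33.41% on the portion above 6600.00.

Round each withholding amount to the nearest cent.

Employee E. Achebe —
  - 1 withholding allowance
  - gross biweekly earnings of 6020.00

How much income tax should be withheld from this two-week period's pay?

1213.83

Income Tax: taxable = 6020.00 − 1×280.00 = 5740.00
  581.12 + 24.91% × (5740.00 − 3200.00) = 581.12 + 24.91% × 2540.00 = 1213.83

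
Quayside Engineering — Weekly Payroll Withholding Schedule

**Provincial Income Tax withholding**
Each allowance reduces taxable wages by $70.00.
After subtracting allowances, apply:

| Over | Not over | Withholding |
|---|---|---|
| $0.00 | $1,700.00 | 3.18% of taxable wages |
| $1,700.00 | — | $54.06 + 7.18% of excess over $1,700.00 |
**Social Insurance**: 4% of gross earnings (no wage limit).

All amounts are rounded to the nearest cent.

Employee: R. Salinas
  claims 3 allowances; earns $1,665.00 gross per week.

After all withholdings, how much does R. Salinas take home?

$1,552.13

Provincial Income Tax: taxable = $1,665.00 − 3×$70.00 = $1,455.00
  3.18% × $1,455.00 = $46.27
Social Insurance: 4% × $1,665.00 = $66.60
Total withheld: $46.27 + $66.60 = $112.87
Net pay: $1,665.00 − $112.87 = $1,552.13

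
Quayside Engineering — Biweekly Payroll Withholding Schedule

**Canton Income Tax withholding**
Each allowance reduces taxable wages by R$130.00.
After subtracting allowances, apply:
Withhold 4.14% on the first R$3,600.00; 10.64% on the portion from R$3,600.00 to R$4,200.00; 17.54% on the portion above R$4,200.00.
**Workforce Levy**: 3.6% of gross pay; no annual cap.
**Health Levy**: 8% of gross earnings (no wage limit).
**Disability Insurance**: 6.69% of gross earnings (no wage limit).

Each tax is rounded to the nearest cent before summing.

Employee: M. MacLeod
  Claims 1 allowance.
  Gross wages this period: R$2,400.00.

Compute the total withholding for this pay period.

R$532.94

Canton Income Tax: taxable = R$2,400.00 − 1×R$130.00 = R$2,270.00
  4.14% × R$2,270.00 = R$93.98
Workforce Levy: 3.6% × R$2,400.00 = R$86.40
Health Levy: 8% × R$2,400.00 = R$192.00
Disability Insurance: 6.69% × R$2,400.00 = R$160.56
Total: R$93.98 + R$86.40 + R$192.00 + R$160.56 = R$532.94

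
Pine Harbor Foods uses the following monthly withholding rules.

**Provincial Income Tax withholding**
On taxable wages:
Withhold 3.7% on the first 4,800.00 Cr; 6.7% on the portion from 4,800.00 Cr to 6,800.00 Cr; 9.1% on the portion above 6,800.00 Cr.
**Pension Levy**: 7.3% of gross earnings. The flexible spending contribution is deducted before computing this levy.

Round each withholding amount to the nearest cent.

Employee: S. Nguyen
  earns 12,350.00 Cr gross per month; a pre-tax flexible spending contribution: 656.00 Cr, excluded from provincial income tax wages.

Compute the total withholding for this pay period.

1,610.61 Cr

Provincial Income Tax: taxable = 12,350.00 Cr − 656.00 Cr = 11,694.00 Cr
  311.60 Cr + 9.1% × (11,694.00 Cr − 6,800.00 Cr) = 311.60 Cr + 9.1% × 4,894.00 Cr = 756.95 Cr
Pension Levy: 7.3% × 11,694.00 Cr = 853.66 Cr
Total: 756.95 Cr + 853.66 Cr = 1,610.61 Cr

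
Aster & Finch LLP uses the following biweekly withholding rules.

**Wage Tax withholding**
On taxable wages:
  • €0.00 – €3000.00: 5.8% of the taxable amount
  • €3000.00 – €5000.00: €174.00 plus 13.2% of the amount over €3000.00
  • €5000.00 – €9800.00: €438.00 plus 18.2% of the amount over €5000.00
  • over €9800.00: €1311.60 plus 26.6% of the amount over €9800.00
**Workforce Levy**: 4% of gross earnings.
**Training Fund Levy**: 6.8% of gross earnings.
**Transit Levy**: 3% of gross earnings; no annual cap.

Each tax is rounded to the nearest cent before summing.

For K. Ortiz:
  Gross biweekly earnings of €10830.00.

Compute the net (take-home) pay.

€7749.88

Wage Tax: taxable = €10830.00
  €1311.60 + 26.6% × (€10830.00 − €9800.00) = €1311.60 + 26.6% × €1030.00 = €1585.58
Workforce Levy: 4% × €10830.00 = €433.20
Training Fund Levy: 6.8% × €10830.00 = €736.44
Transit Levy: 3% × €10830.00 = €324.90
Total withheld: €1585.58 + €433.20 + €736.44 + €324.90 = €3080.12
Net pay: €10830.00 − €3080.12 = €7749.88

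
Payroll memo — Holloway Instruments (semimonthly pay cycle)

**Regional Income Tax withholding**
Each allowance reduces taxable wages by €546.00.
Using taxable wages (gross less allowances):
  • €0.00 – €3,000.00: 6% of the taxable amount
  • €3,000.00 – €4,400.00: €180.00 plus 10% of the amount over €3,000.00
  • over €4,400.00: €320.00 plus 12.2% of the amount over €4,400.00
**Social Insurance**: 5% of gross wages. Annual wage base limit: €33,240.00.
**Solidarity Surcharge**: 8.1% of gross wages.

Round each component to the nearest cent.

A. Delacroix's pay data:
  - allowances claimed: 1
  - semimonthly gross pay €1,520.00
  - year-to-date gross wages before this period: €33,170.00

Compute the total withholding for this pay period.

€185.06

Regional Income Tax: taxable = €1,520.00 − 1×€546.00 = €974.00
  6% × €974.00 = €58.44
Social Insurance: cap €33,240.00 − YTD €33,170.00 = €70.00 subject; 5% × €70.00 = €3.50
Solidarity Surcharge: 8.1% × €1,520.00 = €123.12
Total: €58.44 + €3.50 + €123.12 = €185.06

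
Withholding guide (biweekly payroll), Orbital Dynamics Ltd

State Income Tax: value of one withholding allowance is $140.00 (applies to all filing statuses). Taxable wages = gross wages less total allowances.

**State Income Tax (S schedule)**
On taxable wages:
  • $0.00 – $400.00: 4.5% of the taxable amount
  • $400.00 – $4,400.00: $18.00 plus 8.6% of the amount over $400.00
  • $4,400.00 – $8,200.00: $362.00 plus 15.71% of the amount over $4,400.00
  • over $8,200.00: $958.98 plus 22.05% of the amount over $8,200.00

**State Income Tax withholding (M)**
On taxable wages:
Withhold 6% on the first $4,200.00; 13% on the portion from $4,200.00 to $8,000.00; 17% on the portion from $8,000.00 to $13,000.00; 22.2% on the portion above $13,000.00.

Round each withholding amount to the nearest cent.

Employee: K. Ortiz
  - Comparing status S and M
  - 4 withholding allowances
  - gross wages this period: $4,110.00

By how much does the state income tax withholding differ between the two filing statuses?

State Income Tax (S): taxable = $4,110.00 − 4×$140.00 = $3,550.00
  $18.00 + 8.6% × ($3,550.00 − $400.00) = $18.00 + 8.6% × $3,150.00 = $288.90
State Income Tax (M): taxable = $4,110.00 − 4×$140.00 = $3,550.00
  6% × $3,550.00 = $213.00
Difference: |$288.90 − $213.00| = $75.90 (higher under S)

$75.90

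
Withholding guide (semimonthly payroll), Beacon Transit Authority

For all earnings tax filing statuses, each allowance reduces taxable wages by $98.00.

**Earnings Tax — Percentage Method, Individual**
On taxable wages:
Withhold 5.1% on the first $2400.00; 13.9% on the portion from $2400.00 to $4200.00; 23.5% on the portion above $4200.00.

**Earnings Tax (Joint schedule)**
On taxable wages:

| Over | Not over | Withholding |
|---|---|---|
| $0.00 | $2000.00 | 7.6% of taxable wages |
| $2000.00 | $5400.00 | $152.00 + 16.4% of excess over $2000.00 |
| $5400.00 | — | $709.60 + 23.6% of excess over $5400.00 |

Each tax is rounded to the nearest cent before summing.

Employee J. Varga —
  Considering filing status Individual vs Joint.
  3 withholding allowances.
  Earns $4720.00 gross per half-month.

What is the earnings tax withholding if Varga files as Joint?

$549.86

Earnings Tax (Joint): taxable = $4720.00 − 3×$98.00 = $4426.00
  $152.00 + 16.4% × ($4426.00 − $2000.00) = $152.00 + 16.4% × $2426.00 = $549.86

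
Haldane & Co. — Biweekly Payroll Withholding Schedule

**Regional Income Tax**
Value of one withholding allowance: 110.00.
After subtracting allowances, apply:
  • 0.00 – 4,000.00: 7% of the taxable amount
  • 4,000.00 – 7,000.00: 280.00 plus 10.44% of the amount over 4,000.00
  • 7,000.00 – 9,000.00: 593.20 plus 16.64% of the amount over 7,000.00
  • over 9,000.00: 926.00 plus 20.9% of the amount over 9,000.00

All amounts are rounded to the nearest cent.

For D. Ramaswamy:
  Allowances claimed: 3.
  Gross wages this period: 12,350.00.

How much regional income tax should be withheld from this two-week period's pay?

Regional Income Tax: taxable = 12,350.00 − 3×110.00 = 12,020.00
  926.00 + 20.9% × (12,020.00 − 9,000.00) = 926.00 + 20.9% × 3,020.00 = 1,557.18

1,557.18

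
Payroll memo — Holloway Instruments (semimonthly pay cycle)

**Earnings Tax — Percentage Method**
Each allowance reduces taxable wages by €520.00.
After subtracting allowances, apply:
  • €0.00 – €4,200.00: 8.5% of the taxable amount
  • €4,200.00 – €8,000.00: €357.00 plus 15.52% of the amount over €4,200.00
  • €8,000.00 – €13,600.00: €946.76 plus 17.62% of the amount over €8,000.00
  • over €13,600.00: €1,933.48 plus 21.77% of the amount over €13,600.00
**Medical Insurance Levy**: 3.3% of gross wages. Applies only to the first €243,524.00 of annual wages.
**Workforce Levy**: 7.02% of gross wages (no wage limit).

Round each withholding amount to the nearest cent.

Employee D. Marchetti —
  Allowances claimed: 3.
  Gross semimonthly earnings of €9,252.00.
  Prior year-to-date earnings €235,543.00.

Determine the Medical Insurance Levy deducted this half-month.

Medical Insurance Levy: cap €243,524.00 − YTD €235,543.00 = €7,981.00 subject; 3.3% × €7,981.00 = €263.37

€263.37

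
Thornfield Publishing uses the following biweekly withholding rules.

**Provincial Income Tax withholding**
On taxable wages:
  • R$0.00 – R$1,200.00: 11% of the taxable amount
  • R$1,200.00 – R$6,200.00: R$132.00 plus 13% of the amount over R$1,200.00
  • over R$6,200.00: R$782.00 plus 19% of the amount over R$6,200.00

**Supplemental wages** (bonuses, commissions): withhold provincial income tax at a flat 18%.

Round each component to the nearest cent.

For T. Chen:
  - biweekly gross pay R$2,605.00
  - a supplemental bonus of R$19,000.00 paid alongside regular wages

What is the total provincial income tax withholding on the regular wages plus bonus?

R$3,734.65

Provincial Income Tax: taxable = R$2,605.00
  R$132.00 + 13% × (R$2,605.00 − R$1,200.00) = R$132.00 + 13% × R$1,405.00 = R$314.65
Supplemental (18% flat on bonus): 18% × R$19,000.00 = R$3,420.00
Total provincial income tax: R$314.65 + R$3,420.00 = R$3,734.65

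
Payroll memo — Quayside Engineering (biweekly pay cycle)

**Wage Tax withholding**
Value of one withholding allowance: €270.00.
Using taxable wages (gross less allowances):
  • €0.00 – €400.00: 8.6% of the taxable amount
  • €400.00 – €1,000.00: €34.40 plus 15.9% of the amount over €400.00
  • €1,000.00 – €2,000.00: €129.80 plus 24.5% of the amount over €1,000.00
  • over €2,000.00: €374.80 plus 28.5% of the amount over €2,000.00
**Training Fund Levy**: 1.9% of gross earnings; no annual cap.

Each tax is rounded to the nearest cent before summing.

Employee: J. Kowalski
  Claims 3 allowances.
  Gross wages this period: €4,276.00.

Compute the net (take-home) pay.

€3,402.15

Wage Tax: taxable = €4,276.00 − 3×€270.00 = €3,466.00
  €374.80 + 28.5% × (€3,466.00 − €2,000.00) = €374.80 + 28.5% × €1,466.00 = €792.61
Training Fund Levy: 1.9% × €4,276.00 = €81.24
Total withheld: €792.61 + €81.24 = €873.85
Net pay: €4,276.00 − €873.85 = €3,402.15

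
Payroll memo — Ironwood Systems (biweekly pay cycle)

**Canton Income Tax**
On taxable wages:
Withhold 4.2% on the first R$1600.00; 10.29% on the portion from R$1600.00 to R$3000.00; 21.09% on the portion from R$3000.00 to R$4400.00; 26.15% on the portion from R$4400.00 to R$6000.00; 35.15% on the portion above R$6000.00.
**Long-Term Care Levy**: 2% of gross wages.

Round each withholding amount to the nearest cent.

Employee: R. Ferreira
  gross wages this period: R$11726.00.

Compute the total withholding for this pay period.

R$3172.13

Canton Income Tax: taxable = R$11726.00
  R$924.92 + 35.15% × (R$11726.00 − R$6000.00) = R$924.92 + 35.15% × R$5726.00 = R$2937.61
Long-Term Care Levy: 2% × R$11726.00 = R$234.52
Total: R$2937.61 + R$234.52 = R$3172.13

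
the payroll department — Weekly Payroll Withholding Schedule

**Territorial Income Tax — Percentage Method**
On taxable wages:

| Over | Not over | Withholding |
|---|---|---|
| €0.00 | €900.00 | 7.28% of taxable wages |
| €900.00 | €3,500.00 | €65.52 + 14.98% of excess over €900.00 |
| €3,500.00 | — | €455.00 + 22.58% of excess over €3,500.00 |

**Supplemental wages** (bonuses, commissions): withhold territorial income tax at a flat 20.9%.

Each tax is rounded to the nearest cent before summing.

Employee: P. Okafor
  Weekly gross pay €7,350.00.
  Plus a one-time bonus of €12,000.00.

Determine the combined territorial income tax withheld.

€3,832.33

Territorial Income Tax: taxable = €7,350.00
  €455.00 + 22.58% × (€7,350.00 − €3,500.00) = €455.00 + 22.58% × €3,850.00 = €1,324.33
Supplemental (20.9% flat on bonus): 20.9% × €12,000.00 = €2,508.00
Total territorial income tax: €1,324.33 + €2,508.00 = €3,832.33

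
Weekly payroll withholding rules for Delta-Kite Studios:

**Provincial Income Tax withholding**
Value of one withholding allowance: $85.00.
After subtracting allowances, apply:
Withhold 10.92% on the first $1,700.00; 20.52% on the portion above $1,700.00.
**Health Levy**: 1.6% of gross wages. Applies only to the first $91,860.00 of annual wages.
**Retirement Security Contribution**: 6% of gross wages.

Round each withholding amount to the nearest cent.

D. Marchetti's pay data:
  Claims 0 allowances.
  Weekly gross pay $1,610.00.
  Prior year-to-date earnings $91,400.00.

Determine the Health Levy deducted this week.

Health Levy: cap $91,860.00 − YTD $91,400.00 = $460.00 subject; 1.6% × $460.00 = $7.36

$7.36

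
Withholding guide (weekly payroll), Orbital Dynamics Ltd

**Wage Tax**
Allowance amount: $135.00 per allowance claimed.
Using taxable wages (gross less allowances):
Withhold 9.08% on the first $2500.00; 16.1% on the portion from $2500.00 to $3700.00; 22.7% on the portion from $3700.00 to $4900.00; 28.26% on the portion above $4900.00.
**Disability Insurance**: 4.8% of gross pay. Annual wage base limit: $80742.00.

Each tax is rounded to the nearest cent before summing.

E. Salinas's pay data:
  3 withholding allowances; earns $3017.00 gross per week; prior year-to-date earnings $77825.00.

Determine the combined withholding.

Wage Tax: taxable = $3017.00 − 3×$135.00 = $2612.00
  $227.00 + 16.1% × ($2612.00 − $2500.00) = $227.00 + 16.1% × $112.00 = $245.03
Disability Insurance: cap $80742.00 − YTD $77825.00 = $2917.00 subject; 4.8% × $2917.00 = $140.02
Total: $245.03 + $140.02 = $385.05

$385.05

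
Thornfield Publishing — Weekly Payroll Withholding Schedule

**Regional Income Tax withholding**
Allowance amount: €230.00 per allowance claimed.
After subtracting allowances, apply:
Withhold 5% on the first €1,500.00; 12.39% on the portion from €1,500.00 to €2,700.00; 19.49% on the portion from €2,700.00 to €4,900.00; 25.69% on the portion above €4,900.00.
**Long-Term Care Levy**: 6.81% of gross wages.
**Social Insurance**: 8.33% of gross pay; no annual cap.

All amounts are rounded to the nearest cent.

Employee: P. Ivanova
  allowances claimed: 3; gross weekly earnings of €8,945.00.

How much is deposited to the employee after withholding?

€6,076.37

Regional Income Tax: taxable = €8,945.00 − 3×€230.00 = €8,255.00
  €652.46 + 25.69% × (€8,255.00 − €4,900.00) = €652.46 + 25.69% × €3,355.00 = €1,514.36
Long-Term Care Levy: 6.81% × €8,945.00 = €609.15
Social Insurance: 8.33% × €8,945.00 = €745.12
Total withheld: €1,514.36 + €609.15 + €745.12 = €2,868.63
Net pay: €8,945.00 − €2,868.63 = €6,076.37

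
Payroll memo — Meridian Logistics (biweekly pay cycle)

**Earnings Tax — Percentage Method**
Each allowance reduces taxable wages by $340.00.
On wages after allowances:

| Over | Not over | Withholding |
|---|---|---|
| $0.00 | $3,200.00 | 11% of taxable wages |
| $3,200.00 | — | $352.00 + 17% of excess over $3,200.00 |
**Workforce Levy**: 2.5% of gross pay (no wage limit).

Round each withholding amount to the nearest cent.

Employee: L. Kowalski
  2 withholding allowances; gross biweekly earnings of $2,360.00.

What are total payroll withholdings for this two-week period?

$243.80

Earnings Tax: taxable = $2,360.00 − 2×$340.00 = $1,680.00
  11% × $1,680.00 = $184.80
Workforce Levy: 2.5% × $2,360.00 = $59.00
Total: $184.80 + $59.00 = $243.80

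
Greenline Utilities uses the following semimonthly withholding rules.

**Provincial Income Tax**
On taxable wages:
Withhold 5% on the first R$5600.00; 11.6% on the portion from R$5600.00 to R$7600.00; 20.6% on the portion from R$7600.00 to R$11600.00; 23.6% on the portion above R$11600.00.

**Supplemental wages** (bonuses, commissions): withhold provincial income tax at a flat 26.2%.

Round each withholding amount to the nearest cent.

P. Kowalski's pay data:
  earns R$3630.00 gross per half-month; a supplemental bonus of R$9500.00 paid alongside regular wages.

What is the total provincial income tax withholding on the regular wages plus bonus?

R$2670.50

Provincial Income Tax: taxable = R$3630.00
  5% × R$3630.00 = R$181.50
Supplemental (26.2% flat on bonus): 26.2% × R$9500.00 = R$2489.00
Total provincial income tax: R$181.50 + R$2489.00 = R$2670.50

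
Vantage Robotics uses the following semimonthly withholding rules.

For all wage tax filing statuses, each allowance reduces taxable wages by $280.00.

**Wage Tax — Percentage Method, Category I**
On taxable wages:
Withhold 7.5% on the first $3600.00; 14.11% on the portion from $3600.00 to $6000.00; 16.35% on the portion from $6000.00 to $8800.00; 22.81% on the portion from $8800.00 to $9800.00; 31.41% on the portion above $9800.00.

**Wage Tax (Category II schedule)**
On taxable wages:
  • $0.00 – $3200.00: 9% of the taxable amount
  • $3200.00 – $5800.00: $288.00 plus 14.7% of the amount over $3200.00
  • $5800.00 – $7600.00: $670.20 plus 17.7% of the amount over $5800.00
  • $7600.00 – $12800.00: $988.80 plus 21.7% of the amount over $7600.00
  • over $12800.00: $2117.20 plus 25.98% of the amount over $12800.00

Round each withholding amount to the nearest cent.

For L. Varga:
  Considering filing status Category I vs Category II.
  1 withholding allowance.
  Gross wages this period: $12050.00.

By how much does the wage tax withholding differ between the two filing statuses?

$19.63

Wage Tax (Category I): taxable = $12050.00 − 1×$280.00 = $11770.00
  $1294.54 + 31.41% × ($11770.00 − $9800.00) = $1294.54 + 31.41% × $1970.00 = $1913.32
Wage Tax (Category II): taxable = $12050.00 − 1×$280.00 = $11770.00
  $988.80 + 21.7% × ($11770.00 − $7600.00) = $988.80 + 21.7% × $4170.00 = $1893.69
Difference: |$1913.32 − $1893.69| = $19.63 (higher under Category I)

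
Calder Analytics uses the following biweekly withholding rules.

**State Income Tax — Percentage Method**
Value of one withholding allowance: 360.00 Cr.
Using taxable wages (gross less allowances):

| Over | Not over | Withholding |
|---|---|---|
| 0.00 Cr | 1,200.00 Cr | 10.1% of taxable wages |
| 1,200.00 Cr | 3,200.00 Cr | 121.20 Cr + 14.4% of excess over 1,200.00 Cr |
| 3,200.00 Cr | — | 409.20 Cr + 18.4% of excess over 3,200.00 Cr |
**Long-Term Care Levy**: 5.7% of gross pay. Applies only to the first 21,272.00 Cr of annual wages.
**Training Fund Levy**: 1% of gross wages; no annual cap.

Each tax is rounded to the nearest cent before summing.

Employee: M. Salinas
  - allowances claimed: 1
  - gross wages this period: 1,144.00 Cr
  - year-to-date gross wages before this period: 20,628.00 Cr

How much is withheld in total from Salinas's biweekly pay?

State Income Tax: taxable = 1,144.00 Cr − 1×360.00 Cr = 784.00 Cr
  10.1% × 784.00 Cr = 79.18 Cr
Long-Term Care Levy: cap 21,272.00 Cr − YTD 20,628.00 Cr = 644.00 Cr subject; 5.7% × 644.00 Cr = 36.71 Cr
Training Fund Levy: 1% × 1,144.00 Cr = 11.44 Cr
Total: 79.18 Cr + 36.71 Cr + 11.44 Cr = 127.33 Cr

127.33 Cr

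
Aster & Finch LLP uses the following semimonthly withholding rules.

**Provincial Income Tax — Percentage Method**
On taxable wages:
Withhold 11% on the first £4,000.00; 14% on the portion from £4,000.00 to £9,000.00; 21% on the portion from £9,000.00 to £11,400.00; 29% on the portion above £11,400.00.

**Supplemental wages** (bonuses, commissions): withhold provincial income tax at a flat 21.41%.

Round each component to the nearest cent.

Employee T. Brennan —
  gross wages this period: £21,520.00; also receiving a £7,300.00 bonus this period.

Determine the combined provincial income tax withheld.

Provincial Income Tax: taxable = £21,520.00
  £1,644.00 + 29% × (£21,520.00 − £11,400.00) = £1,644.00 + 29% × £10,120.00 = £4,578.80
Supplemental (21.41% flat on bonus): 21.41% × £7,300.00 = £1,562.93
Total provincial income tax: £4,578.80 + £1,562.93 = £6,141.73

£6,141.73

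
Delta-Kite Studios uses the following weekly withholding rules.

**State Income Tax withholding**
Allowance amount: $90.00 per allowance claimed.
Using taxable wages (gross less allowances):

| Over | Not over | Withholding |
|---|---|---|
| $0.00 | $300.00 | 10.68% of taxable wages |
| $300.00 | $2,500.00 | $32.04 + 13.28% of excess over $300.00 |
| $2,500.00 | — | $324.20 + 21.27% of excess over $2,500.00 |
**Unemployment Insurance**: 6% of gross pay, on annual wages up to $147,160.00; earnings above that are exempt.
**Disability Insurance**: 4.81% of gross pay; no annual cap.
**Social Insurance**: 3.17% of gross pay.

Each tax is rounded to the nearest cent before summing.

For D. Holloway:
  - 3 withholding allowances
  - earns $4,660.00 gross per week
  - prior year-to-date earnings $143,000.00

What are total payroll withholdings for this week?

State Income Tax: taxable = $4,660.00 − 3×$90.00 = $4,390.00
  $324.20 + 21.27% × ($4,390.00 − $2,500.00) = $324.20 + 21.27% × $1,890.00 = $726.20
Unemployment Insurance: cap $147,160.00 − YTD $143,000.00 = $4,160.00 subject; 6% × $4,160.00 = $249.60
Disability Insurance: 4.81% × $4,660.00 = $224.15
Social Insurance: 3.17% × $4,660.00 = $147.72
Total: $726.20 + $249.60 + $224.15 + $147.72 = $1,347.67

$1,347.67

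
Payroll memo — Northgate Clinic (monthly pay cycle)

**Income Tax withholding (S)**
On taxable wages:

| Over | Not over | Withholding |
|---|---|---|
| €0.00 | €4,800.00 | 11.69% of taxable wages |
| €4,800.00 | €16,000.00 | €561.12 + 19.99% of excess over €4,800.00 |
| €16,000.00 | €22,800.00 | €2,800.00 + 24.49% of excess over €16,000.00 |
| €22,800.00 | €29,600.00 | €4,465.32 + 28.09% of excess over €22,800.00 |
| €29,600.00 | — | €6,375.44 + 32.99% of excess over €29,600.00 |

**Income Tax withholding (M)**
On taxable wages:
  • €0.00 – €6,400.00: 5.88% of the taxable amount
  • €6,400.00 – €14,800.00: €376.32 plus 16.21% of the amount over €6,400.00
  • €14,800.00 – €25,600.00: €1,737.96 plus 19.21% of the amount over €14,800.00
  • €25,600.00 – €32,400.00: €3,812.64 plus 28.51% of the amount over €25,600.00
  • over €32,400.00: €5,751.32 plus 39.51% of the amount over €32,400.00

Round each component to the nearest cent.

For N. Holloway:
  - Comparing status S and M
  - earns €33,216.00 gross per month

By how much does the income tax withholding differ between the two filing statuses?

Income Tax (S): taxable = €33,216.00
  €6,375.44 + 32.99% × (€33,216.00 − €29,600.00) = €6,375.44 + 32.99% × €3,616.00 = €7,568.36
Income Tax (M): taxable = €33,216.00
  €5,751.32 + 39.51% × (€33,216.00 − €32,400.00) = €5,751.32 + 39.51% × €816.00 = €6,073.72
Difference: |€7,568.36 − €6,073.72| = €1,494.64 (higher under S)

€1,494.64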